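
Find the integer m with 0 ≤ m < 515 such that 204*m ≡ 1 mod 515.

Apply the Euclidean algorithm and back-substitute:
515 = 2×204 + 107
204 = 1×107 + 97
107 = 1×97 + 10
97 = 9×10 + 7
10 = 1×7 + 3
7 = 2×3 + 1
3 = 3×1 + 0
gcd(204, 515) = 1, so the inverse exists.
Bézout: 1 = −61×515 + 154×204.
So 204⁻¹ ≡ 154 (mod 515).

154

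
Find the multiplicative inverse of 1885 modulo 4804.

525

By the extended Euclidean algorithm:
4804 = 2×1885 + 1034
1885 = 1×1034 + 851
1034 = 1×851 + 183
851 = 4×183 + 119
183 = 1×119 + 64
119 = 1×64 + 55
64 = 1×55 + 9
55 = 6×9 + 1
9 = 9×1 + 0
gcd(1885, 4804) = 1, so the inverse exists.
Bézout: 1 = −206×4804 + 525×1885.
So 1885⁻¹ ≡ 525 (mod 4804).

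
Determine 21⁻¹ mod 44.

Apply the Euclidean algorithm and back-substitute:
44 = 2·21 + 2
21 = 10·2 + 1
2 = 2·1 + 0
gcd(21, 44) = 1, so the inverse exists.
Back-substitute for 1:
1 = 1·21 − 10·2
  = −10·44 + 21·21
So 21⁻¹ ≡ 21 (mod 44).

21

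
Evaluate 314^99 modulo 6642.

2996

314^1 ≡ 314 (mod 6642)
314^2 ≡ 314^2 = 98596 ≡ 5608 (mod 6642)
314^4 ≡ 5608^2 = 31449664 ≡ 6436 (mod 6642)
314^8 ≡ 6436^2 = 41422096 ≡ 2584 (mod 6642)
314^16 ≡ 2584^2 = 6677056 ≡ 1846 (mod 6642)
314^32 ≡ 1846^2 = 3407716 ≡ 370 (mod 6642)
314^64 ≡ 370^2 = 136900 ≡ 4060 (mod 6642)
314^99 = 314^64 · 314^32 · 314^2 · 314^1 ≡ 4060 · 370 · 5608 · 314 (mod 6642).
Accumulate the product:
4060 · 370 = 1502200 ≡ 1108
1108 · 5608 = 6213664 ≡ 3394
3394 · 314 = 1065716 ≡ 2996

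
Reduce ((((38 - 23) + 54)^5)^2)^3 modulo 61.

60

38 - 23 = 15
15 + 54 = 69 ≡ 8 (mod 61)
(8)^5 ≡ 11 (mod 61)
(11)^2 ≡ 60 (mod 61)
(60)^3 ≡ 60 (mod 61)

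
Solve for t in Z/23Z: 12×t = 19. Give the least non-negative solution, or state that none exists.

15

gcd(12, 23) = 1, so a unique solution mod 23 exists.
12⁻¹ ≡ 2 (mod 23).
t ≡ 2×19 ≡ 15 (mod 23).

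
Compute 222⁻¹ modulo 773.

Apply the Euclidean algorithm and back-substitute:
773 = 3×222 + 107
222 = 2×107 + 8
107 = 13×8 + 3
8 = 2×3 + 2
3 = 1×2 + 1
2 = 2×1 + 0
gcd(222, 773) = 1, so the inverse exists.
Bézout: 1 = 83×773 − 289×222.
So 222⁻¹ ≡ −289 ≡ 484 (mod 773).

484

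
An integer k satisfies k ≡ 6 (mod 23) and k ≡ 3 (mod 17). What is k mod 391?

23⁻¹ mod 17: 23×3 ≡ 1 (mod 17), so 23⁻¹ ≡ 3.
k = 6 + 23×((3 − 6)×3 mod 17) = 6 + 23×8 = 190.
Check: 190 mod 23 = 6, 190 mod 17 = 3. ✓

190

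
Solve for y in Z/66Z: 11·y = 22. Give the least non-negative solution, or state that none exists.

2

gcd(11, 66) = 11, and 11 | 22, so solutions exist.
Divide through by 11: 1·y mod 6 = 2.
1⁻¹ ≡ 1 (mod 6).
y ≡ 1·2 ≡ 2 (mod 6).
The smallest non-negative solution is y = 2.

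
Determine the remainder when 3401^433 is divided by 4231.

941

433 in binary is 110110001, i.e. 433 = 256 + 128 + 32 + 16 + 1.
3401^1 ≡ 3401 (mod 4231)
3401^2 ≡ 3401^2 = 11566801 ≡ 3478 (mod 4231)
3401^4 ≡ 3478^2 = 12096484 ≡ 55 (mod 4231)
3401^8 ≡ 55^2 = 3025 (mod 4231)
3401^16 ≡ 3025^2 = 9150625 ≡ 3203 (mod 4231)
3401^32 ≡ 3203^2 = 10259209 ≡ 3265 (mod 4231)
3401^64 ≡ 3265^2 = 10660225 ≡ 2336 (mod 4231)
3401^128 ≡ 2336^2 = 5456896 ≡ 3137 (mod 4231)
3401^256 ≡ 3137^2 = 9840769 ≡ 3694 (mod 4231)
3401^433 = 3401^256 × 3401^128 × 3401^32 × 3401^16 × 3401^1 ≡ 3694 × 3137 × 3265 × 3203 × 3401 (mod 4231).
Accumulate the product:
3694 × 3137 = 11588078 ≡ 3600
3600 × 3265 = 11754000 ≡ 282
282 × 3203 = 903246 ≡ 2043
2043 × 3401 = 6948243 ≡ 941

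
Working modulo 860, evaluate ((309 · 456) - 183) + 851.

532

309 · 456 = 140904 ≡ 724 (mod 860)
724 - 183 = 541
541 + 851 = 1392 ≡ 532 (mod 860)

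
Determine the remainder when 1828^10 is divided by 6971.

603

Compute successive squares:
1828^1 ≡ 1828 (mod 6971)
1828^2 ≡ 1828^2 = 3341584 ≡ 2475 (mod 6971)
1828^4 ≡ 2475^2 = 6125625 ≡ 5087 (mod 6971)
1828^8 ≡ 5087^2 = 25877569 ≡ 1217 (mod 6971)
1828^10 = 1828^8 × 1828^2 ≡ 1217 × 2475 (mod 6971).
1217 × 2475 = 3012075 ≡ 603 (mod 6971).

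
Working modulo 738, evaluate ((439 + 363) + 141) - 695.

439 + 363 = 802 ≡ 64 (mod 738)
64 + 141 = 205
205 - 695 = -490 ≡ 248 (mod 738)

248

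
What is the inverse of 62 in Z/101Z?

101 = 1×62 + 39
62 = 1×39 + 23
39 = 1×23 + 16
23 = 1×16 + 7
16 = 2×7 + 2
7 = 3×2 + 1
2 = 2×1 + 0
gcd(62, 101) = 1, so the inverse exists.
Back-substitute for 1:
1 = 1×7 − 3×2
  = −3×16 + 7×7
  = 7×23 − 10×16
  = −10×39 + 17×23
  = 17×62 − 27×39
  = −27×101 + 44×62
So 62⁻¹ ≡ 44 (mod 101).

44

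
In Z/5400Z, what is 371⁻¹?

131

Run the extended Euclidean algorithm:
5400 = 14×371 + 206
371 = 1×206 + 165
206 = 1×165 + 41
165 = 4×41 + 1
41 = 41×1 + 0
gcd(371, 5400) = 1, so the inverse exists.
Bézout: 1 = −9×5400 + 131×371.
So 371⁻¹ ≡ 131 (mod 5400).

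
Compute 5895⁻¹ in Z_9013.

Run the extended Euclidean algorithm:
9013 = 1·5895 + 3118
5895 = 1·3118 + 2777
3118 = 1·2777 + 341
2777 = 8·341 + 49
341 = 6·49 + 47
49 = 1·47 + 2
47 = 23·2 + 1
2 = 2·1 + 0
gcd(5895, 9013) = 1, so the inverse exists.
Back-substitute for 1:
1 = 1·47 − 23·2
  = −23·49 + 24·47
  = 24·341 − 167·49
  = −167·2777 + 1360·341
  = 1360·3118 − 1527·2777
  = −1527·5895 + 2887·3118
  = 2887·9013 − 4414·5895
So 5895⁻¹ ≡ −4414 ≡ 4599 (mod 9013).

4599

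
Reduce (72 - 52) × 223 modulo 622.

72 - 52 = 20
20 × 223 = 4460 ≡ 106 (mod 622)

106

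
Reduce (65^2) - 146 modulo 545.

264

(65)^2 ≡ 410 (mod 545)
410 - 146 = 264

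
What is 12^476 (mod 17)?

Using repeated squaring:
476 in binary is 111011100, i.e. 476 = 256 + 128 + 64 + 16 + 8 + 4.
12^1 ≡ 12 (mod 17)
12^2 ≡ 12^2 = 144 ≡ 8 (mod 17)
12^4 ≡ 8^2 = 64 ≡ 13 (mod 17)
12^8 ≡ 13^2 = 169 ≡ 16 (mod 17)
12^16 ≡ 16^2 = 256 ≡ 1 (mod 17)
12^32 ≡ 1^2 = 1 (mod 17)
12^64 ≡ 1^2 = 1 (mod 17)
12^128 ≡ 1^2 = 1 (mod 17)
12^256 ≡ 1^2 = 1 (mod 17)
12^476 = 12^256 * 12^128 * 12^64 * 12^16 * 12^8 * 12^4 ≡ 1 * 1 * 1 * 1 * 16 * 13 (mod 17).
Accumulate the product:
1 * 1 = 1
1 * 1 = 1
1 * 1 = 1
1 * 16 = 16
16 * 13 = 208 ≡ 4

4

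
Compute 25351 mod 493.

25351 = 51·493 + 208, so 25351 ≡ 208 (mod 493).

208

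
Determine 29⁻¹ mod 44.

By the extended Euclidean algorithm:
44 = 1·29 + 15
29 = 1·15 + 14
15 = 1·14 + 1
14 = 14·1 + 0
gcd(29, 44) = 1, so the inverse exists.
Bézout: 1 = 2·44 − 3·29.
So 29⁻¹ ≡ −3 ≡ 41 (mod 44).

41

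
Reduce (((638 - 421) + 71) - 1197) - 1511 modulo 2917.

638 - 421 = 217
217 + 71 = 288
288 - 1197 = -909 ≡ 2008 (mod 2917)
2008 - 1511 = 497

497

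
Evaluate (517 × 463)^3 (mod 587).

517 × 463 = 239371 ≡ 462 (mod 587)
(462)^3 ≡ 411 (mod 587)

411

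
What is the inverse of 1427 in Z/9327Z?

9327 = 6×1427 + 765
1427 = 1×765 + 662
765 = 1×662 + 103
662 = 6×103 + 44
103 = 2×44 + 15
44 = 2×15 + 14
15 = 1×14 + 1
14 = 14×1 + 0
gcd(1427, 9327) = 1, so the inverse exists.
Bézout: 1 = 97×9327 − 634×1427.
So 1427⁻¹ ≡ −634 ≡ 8693 (mod 9327).

8693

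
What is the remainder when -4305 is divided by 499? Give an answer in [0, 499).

186

-4305 = -9*499 + 186, so -4305 ≡ 186 (mod 499).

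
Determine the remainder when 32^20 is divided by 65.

By square-and-multiply:
20 in binary is 10100, i.e. 20 = 16 + 4.
32^1 ≡ 32 (mod 65)
32^2 ≡ 32^2 = 1024 ≡ 49 (mod 65)
32^4 ≡ 49^2 = 2401 ≡ 61 (mod 65)
32^8 ≡ 61^2 = 3721 ≡ 16 (mod 65)
32^16 ≡ 16^2 = 256 ≡ 61 (mod 65)
32^20 = 32^16 * 32^4 ≡ 61 * 61 (mod 65).
61 * 61 = 3721 ≡ 16 (mod 65).

16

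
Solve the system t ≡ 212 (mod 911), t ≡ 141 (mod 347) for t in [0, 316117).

911⁻¹ mod 347: 911*8 ≡ 1 (mod 347), so 911⁻¹ ≡ 8.
t = 212 + 911*((141 − 212)*8 mod 347) = 212 + 911*126 = 114998.

114998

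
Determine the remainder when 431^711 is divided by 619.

417

By square-and-multiply:
711 in binary is 1011000111, i.e. 711 = 512 + 128 + 64 + 4 + 2 + 1.
431^1 ≡ 431 (mod 619)
431^2 ≡ 431^2 = 185761 ≡ 61 (mod 619)
431^4 ≡ 61^2 = 3721 ≡ 7 (mod 619)
431^8 ≡ 7^2 = 49 (mod 619)
431^16 ≡ 49^2 = 2401 ≡ 544 (mod 619)
431^32 ≡ 544^2 = 295936 ≡ 54 (mod 619)
431^64 ≡ 54^2 = 2916 ≡ 440 (mod 619)
431^128 ≡ 440^2 = 193600 ≡ 472 (mod 619)
431^256 ≡ 472^2 = 222784 ≡ 563 (mod 619)
431^512 ≡ 563^2 = 316969 ≡ 41 (mod 619)
431^711 = 431^512 * 431^128 * 431^64 * 431^4 * 431^2 * 431^1 ≡ 41 * 472 * 440 * 7 * 61 * 431 (mod 619).
Accumulate the product:
41 * 472 = 19352 ≡ 163
163 * 440 = 71720 ≡ 535
535 * 7 = 3745 ≡ 31
31 * 61 = 1891 ≡ 34
34 * 431 = 14654 ≡ 417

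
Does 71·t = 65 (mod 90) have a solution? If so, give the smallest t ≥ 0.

gcd(71, 90) = 1, so a unique solution mod 90 exists.
71⁻¹ ≡ 71 (mod 90).
t ≡ 71·65 ≡ 25 (mod 90).

25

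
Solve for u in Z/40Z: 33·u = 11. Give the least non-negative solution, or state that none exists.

gcd(33, 40) = 1, so a unique solution mod 40 exists.
33⁻¹ ≡ 17 (mod 40).
u ≡ 17·11 ≡ 27 (mod 40).

27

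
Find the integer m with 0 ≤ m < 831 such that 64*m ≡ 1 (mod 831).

13

831 = 12*64 + 63
64 = 1*63 + 1
63 = 63*1 + 0
gcd(64, 831) = 1, so the inverse exists.
Bézout: 1 = −1*831 + 13*64.
So 64⁻¹ ≡ 13 (mod 831).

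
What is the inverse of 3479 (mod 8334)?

5663

By the extended Euclidean algorithm:
8334 = 2×3479 + 1376
3479 = 2×1376 + 727
1376 = 1×727 + 649
727 = 1×649 + 78
649 = 8×78 + 25
78 = 3×25 + 3
25 = 8×3 + 1
3 = 3×1 + 0
gcd(3479, 8334) = 1, so the inverse exists.
Bézout: 1 = 1115×8334 − 2671×3479.
So 3479⁻¹ ≡ −2671 ≡ 5663 (mod 8334).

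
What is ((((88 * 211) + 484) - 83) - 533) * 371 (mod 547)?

68

88 * 211 = 18568 ≡ 517 (mod 547)
517 + 484 = 1001 ≡ 454 (mod 547)
454 - 83 = 371
371 - 533 = -162 ≡ 385 (mod 547)
385 * 371 = 142835 ≡ 68 (mod 547)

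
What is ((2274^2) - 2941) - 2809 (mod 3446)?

(2274)^2 ≡ 2076 (mod 3446)
2076 - 2941 = -865 ≡ 2581 (mod 3446)
2581 - 2809 = -228 ≡ 3218 (mod 3446)

3218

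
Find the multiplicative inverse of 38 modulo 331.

61

331 = 8×38 + 27
38 = 1×27 + 11
27 = 2×11 + 5
11 = 2×5 + 1
5 = 5×1 + 0
gcd(38, 331) = 1, so the inverse exists.
Back-substitute for 1:
1 = 1×11 − 2×5
  = −2×27 + 5×11
  = 5×38 − 7×27
  = −7×331 + 61×38
So 38⁻¹ ≡ 61 (mod 331).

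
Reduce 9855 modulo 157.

9855 = 62·157 + 121, so 9855 ≡ 121 (mod 157).

121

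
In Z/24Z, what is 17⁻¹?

Apply the Euclidean algorithm and back-substitute:
24 = 1×17 + 7
17 = 2×7 + 3
7 = 2×3 + 1
3 = 3×1 + 0
gcd(17, 24) = 1, so the inverse exists.
Bézout: 1 = 5×24 − 7×17.
So 17⁻¹ ≡ −7 ≡ 17 (mod 24).

17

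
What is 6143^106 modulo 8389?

By square-and-multiply:
6143^1 ≡ 6143 (mod 8389)
6143^2 ≡ 6143^2 = 37736449 ≡ 2727 (mod 8389)
6143^4 ≡ 2727^2 = 7436529 ≡ 3875 (mod 8389)
6143^8 ≡ 3875^2 = 15015625 ≡ 7704 (mod 8389)
6143^16 ≡ 7704^2 = 59351616 ≡ 7830 (mod 8389)
6143^32 ≡ 7830^2 = 61308900 ≡ 2088 (mod 8389)
6143^64 ≡ 2088^2 = 4359744 ≡ 5853 (mod 8389)
6143^106 = 6143^64 * 6143^32 * 6143^8 * 6143^2 ≡ 5853 * 2088 * 7704 * 2727 (mod 8389).
Accumulate the product:
5853 * 2088 = 12221064 ≡ 6680
6680 * 7704 = 51462720 ≡ 4594
4594 * 2727 = 12527838 ≡ 3061

3061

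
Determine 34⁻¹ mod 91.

83

Apply the Euclidean algorithm and back-substitute:
91 = 2*34 + 23
34 = 1*23 + 11
23 = 2*11 + 1
11 = 11*1 + 0
gcd(34, 91) = 1, so the inverse exists.
Back-substitute for 1:
1 = 1*23 − 2*11
  = −2*34 + 3*23
  = 3*91 − 8*34
So 34⁻¹ ≡ −8 ≡ 83 (mod 91).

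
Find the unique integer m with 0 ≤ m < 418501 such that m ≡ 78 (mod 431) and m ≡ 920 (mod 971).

16456

431⁻¹ mod 971: 431·775 ≡ 1 (mod 971), so 431⁻¹ ≡ 775.
m = 78 + 431·((920 − 78)·775 mod 971) = 78 + 431·38 = 16456.
Check: 16456 mod 431 = 78, 16456 mod 971 = 920. ✓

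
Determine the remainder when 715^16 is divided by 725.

By square-and-multiply:
715^1 ≡ 715 (mod 725)
715^2 ≡ 715^2 = 511225 ≡ 100 (mod 725)
715^4 ≡ 100^2 = 10000 ≡ 575 (mod 725)
715^8 ≡ 575^2 = 330625 ≡ 25 (mod 725)
715^16 ≡ 25^2 = 625 (mod 725)
So 715^16 ≡ 625 (mod 725).

625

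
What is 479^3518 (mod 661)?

4

Using repeated squaring:
479^1 ≡ 479 (mod 661)
479^2 ≡ 479^2 = 229441 ≡ 74 (mod 661)
479^4 ≡ 74^2 = 5476 ≡ 188 (mod 661)
479^8 ≡ 188^2 = 35344 ≡ 311 (mod 661)
479^16 ≡ 311^2 = 96721 ≡ 215 (mod 661)
479^32 ≡ 215^2 = 46225 ≡ 616 (mod 661)
479^64 ≡ 616^2 = 379456 ≡ 42 (mod 661)
479^128 ≡ 42^2 = 1764 ≡ 442 (mod 661)
479^256 ≡ 442^2 = 195364 ≡ 369 (mod 661)
479^512 ≡ 369^2 = 136161 ≡ 656 (mod 661)
479^1024 ≡ 656^2 = 430336 ≡ 25 (mod 661)
479^2048 ≡ 25^2 = 625 (mod 661)
479^3518 = 479^2048 * 479^1024 * 479^256 * 479^128 * 479^32 * 479^16 * 479^8 * 479^4 * 479^2 ≡ 625 * 25 * 369 * 442 * 616 * 215 * 311 * 188 * 74 (mod 661).
Accumulate the product:
625 * 25 = 15625 ≡ 422
422 * 369 = 155718 ≡ 383
383 * 442 = 169286 ≡ 70
70 * 616 = 43120 ≡ 155
155 * 215 = 33325 ≡ 275
275 * 311 = 85525 ≡ 256
256 * 188 = 48128 ≡ 536
536 * 74 = 39664 ≡ 4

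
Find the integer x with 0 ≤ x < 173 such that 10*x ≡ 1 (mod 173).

52

173 = 17*10 + 3
10 = 3*3 + 1
3 = 3*1 + 0
gcd(10, 173) = 1, so the inverse exists.
Back-substitute for 1:
1 = 1*10 − 3*3
  = −3*173 + 52*10
So 10⁻¹ ≡ 52 (mod 173).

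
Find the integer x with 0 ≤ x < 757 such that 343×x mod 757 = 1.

757 = 2×343 + 71
343 = 4×71 + 59
71 = 1×59 + 12
59 = 4×12 + 11
12 = 1×11 + 1
11 = 11×1 + 0
gcd(343, 757) = 1, so the inverse exists.
Back-substitute for 1:
1 = 1×12 − 1×11
  = −1×59 + 5×12
  = 5×71 − 6×59
  = −6×343 + 29×71
  = 29×757 − 64×343
So 343⁻¹ ≡ −64 ≡ 693 (mod 757).

693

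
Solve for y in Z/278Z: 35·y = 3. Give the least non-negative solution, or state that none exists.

151

gcd(35, 278) = 1, so a unique solution mod 278 exists.
35⁻¹ ≡ 143 (mod 278).
y ≡ 143·3 ≡ 151 (mod 278).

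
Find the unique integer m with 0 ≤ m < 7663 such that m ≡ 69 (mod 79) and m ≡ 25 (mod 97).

1965

79⁻¹ mod 97: 79×70 ≡ 1 (mod 97), so 79⁻¹ ≡ 70.
m = 69 + 79×((25 − 69)×70 mod 97) = 69 + 79×24 = 1965.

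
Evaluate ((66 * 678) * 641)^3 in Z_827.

398

66 * 678 = 44748 ≡ 90 (mod 827)
90 * 641 = 57690 ≡ 627 (mod 827)
(627)^3 ≡ 398 (mod 827)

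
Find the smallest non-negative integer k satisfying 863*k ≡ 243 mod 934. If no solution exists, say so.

457

gcd(863, 934) = 1, so a unique solution mod 934 exists.
863⁻¹ ≡ 171 (mod 934).
k ≡ 171*243 ≡ 457 (mod 934).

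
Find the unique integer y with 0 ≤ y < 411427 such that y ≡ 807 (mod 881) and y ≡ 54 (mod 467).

145291

881⁻¹ mod 467: 881×326 ≡ 1 (mod 467), so 881⁻¹ ≡ 326.
y = 807 + 881×((54 − 807)×326 mod 467) = 807 + 881×164 = 145291.
Check: 145291 mod 881 = 807, 145291 mod 467 = 54. ✓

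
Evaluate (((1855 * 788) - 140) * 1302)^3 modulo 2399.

1631

1855 * 788 = 1461740 ≡ 749 (mod 2399)
749 - 140 = 609
609 * 1302 = 792918 ≡ 1248 (mod 2399)
(1248)^3 ≡ 1631 (mod 2399)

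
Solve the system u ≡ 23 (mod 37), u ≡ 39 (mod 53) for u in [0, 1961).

37⁻¹ mod 53: 37·43 ≡ 1 (mod 53), so 37⁻¹ ≡ 43.
u = 23 + 37·((39 − 23)·43 mod 53) = 23 + 37·52 = 1947.

1947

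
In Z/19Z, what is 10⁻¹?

2

Apply the Euclidean algorithm and back-substitute:
19 = 1*10 + 9
10 = 1*9 + 1
9 = 9*1 + 0
gcd(10, 19) = 1, so the inverse exists.
Bézout: 1 = −1*19 + 2*10.
So 10⁻¹ ≡ 2 (mod 19).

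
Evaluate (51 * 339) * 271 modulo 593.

26

51 * 339 = 17289 ≡ 92 (mod 593)
92 * 271 = 24932 ≡ 26 (mod 593)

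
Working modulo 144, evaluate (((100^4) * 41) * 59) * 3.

(100)^4 ≡ 64 (mod 144)
64 * 41 = 2624 ≡ 32 (mod 144)
32 * 59 = 1888 ≡ 16 (mod 144)
16 * 3 = 48

48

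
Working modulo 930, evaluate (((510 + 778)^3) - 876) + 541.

510 + 778 = 1288 ≡ 358 (mod 930)
(358)^3 ≡ 232 (mod 930)
232 - 876 = -644 ≡ 286 (mod 930)
286 + 541 = 827

827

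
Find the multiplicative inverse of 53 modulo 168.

Apply the Euclidean algorithm and back-substitute:
168 = 3·53 + 9
53 = 5·9 + 8
9 = 1·8 + 1
8 = 8·1 + 0
gcd(53, 168) = 1, so the inverse exists.
Back-substitute for 1:
1 = 1·9 − 1·8
  = −1·53 + 6·9
  = 6·168 − 19·53
So 53⁻¹ ≡ −19 ≡ 149 (mod 168).

149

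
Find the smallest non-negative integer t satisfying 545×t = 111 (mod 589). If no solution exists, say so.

gcd(545, 589) = 1, so a unique solution mod 589 exists.
545⁻¹ ≡ 174 (mod 589).
t ≡ 174×111 ≡ 466 (mod 589).

466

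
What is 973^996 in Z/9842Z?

Compute successive squares:
996 in binary is 1111100100, i.e. 996 = 512 + 256 + 128 + 64 + 32 + 4.
973^1 ≡ 973 (mod 9842)
973^2 ≡ 973^2 = 946729 ≡ 1897 (mod 9842)
973^4 ≡ 1897^2 = 3598609 ≡ 6279 (mod 9842)
973^8 ≡ 6279^2 = 39425841 ≡ 8631 (mod 9842)
973^16 ≡ 8631^2 = 74494161 ≡ 63 (mod 9842)
973^32 ≡ 63^2 = 3969 (mod 9842)
973^64 ≡ 3969^2 = 15752961 ≡ 5761 (mod 9842)
973^128 ≡ 5761^2 = 33189121 ≡ 1897 (mod 9842)
973^256 ≡ 1897^2 = 3598609 ≡ 6279 (mod 9842)
973^512 ≡ 6279^2 = 39425841 ≡ 8631 (mod 9842)
973^996 = 973^512 × 973^256 × 973^128 × 973^64 × 973^32 × 973^4 ≡ 8631 × 6279 × 1897 × 5761 × 3969 × 6279 (mod 9842).
Accumulate the product:
8631 × 6279 = 54194049 ≡ 3997
3997 × 1897 = 7582309 ≡ 3969
3969 × 5761 = 22865409 ≡ 2443
2443 × 3969 = 9696267 ≡ 1897
1897 × 6279 = 11911263 ≡ 2443

2443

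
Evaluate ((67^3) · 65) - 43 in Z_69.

(67)^3 ≡ 61 (mod 69)
61 · 65 = 3965 ≡ 32 (mod 69)
32 - 43 = -11 ≡ 58 (mod 69)

58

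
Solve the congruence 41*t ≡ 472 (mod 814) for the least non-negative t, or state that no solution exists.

488

gcd(41, 814) = 1, so a unique solution mod 814 exists.
41⁻¹ ≡ 139 (mod 814).
t ≡ 139*472 ≡ 488 (mod 814).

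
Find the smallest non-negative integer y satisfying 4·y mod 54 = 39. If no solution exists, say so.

gcd(4, 54) = 2, and 2 does not divide 39.
So the congruence has no solution.

no solution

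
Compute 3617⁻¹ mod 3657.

Apply the Euclidean algorithm and back-substitute:
3657 = 1*3617 + 40
3617 = 90*40 + 17
40 = 2*17 + 6
17 = 2*6 + 5
6 = 1*5 + 1
5 = 5*1 + 0
gcd(3617, 3657) = 1, so the inverse exists.
Back-substitute for 1:
1 = 1*6 − 1*5
  = −1*17 + 3*6
  = 3*40 − 7*17
  = −7*3617 + 633*40
  = 633*3657 − 640*3617
So 3617⁻¹ ≡ −640 ≡ 3017 (mod 3657).

3017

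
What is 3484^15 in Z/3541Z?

681

Using repeated squaring:
3484^1 ≡ 3484 (mod 3541)
3484^2 ≡ 3484^2 = 12138256 ≡ 3249 (mod 3541)
3484^4 ≡ 3249^2 = 10556001 ≡ 280 (mod 3541)
3484^8 ≡ 280^2 = 78400 ≡ 498 (mod 3541)
3484^15 = 3484^8 × 3484^4 × 3484^2 × 3484^1 ≡ 498 × 280 × 3249 × 3484 (mod 3541).
Accumulate the product:
498 × 280 = 139440 ≡ 1341
1341 × 3249 = 4356909 ≡ 1479
1479 × 3484 = 5152836 ≡ 681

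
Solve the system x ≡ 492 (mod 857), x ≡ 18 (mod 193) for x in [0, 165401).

50198

857⁻¹ mod 193: 857×109 ≡ 1 (mod 193), so 857⁻¹ ≡ 109.
x = 492 + 857×((18 − 492)×109 mod 193) = 492 + 857×58 = 50198.
Check: 50198 mod 857 = 492, 50198 mod 193 = 18. ✓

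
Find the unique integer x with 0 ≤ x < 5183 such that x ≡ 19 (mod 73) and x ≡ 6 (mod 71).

2136

73⁻¹ mod 71: 73·36 ≡ 1 (mod 71), so 73⁻¹ ≡ 36.
x = 19 + 73·((6 − 19)·36 mod 71) = 19 + 73·29 = 2136.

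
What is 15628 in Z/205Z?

15628 = 76×205 + 48, so 15628 ≡ 48 (mod 205).

48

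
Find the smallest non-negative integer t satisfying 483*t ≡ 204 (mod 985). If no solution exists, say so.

808

gcd(483, 985) = 1, so a unique solution mod 985 exists.
483⁻¹ ≡ 622 (mod 985).
t ≡ 622*204 ≡ 808 (mod 985).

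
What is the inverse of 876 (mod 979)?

19

Run the extended Euclidean algorithm:
979 = 1·876 + 103
876 = 8·103 + 52
103 = 1·52 + 51
52 = 1·51 + 1
51 = 51·1 + 0
gcd(876, 979) = 1, so the inverse exists.
Bézout: 1 = −17·979 + 19·876.
So 876⁻¹ ≡ 19 (mod 979).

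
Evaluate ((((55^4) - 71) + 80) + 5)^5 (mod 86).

13

(55)^4 ≡ 53 (mod 86)
53 - 71 = -18 ≡ 68 (mod 86)
68 + 80 = 148 ≡ 62 (mod 86)
62 + 5 = 67
(67)^5 ≡ 13 (mod 86)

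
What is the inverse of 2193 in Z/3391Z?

1186

By the extended Euclidean algorithm:
3391 = 1×2193 + 1198
2193 = 1×1198 + 995
1198 = 1×995 + 203
995 = 4×203 + 183
203 = 1×183 + 20
183 = 9×20 + 3
20 = 6×3 + 2
3 = 1×2 + 1
2 = 2×1 + 0
gcd(2193, 3391) = 1, so the inverse exists.
Back-substitute for 1:
1 = 1×3 − 1×2
  = −1×20 + 7×3
  = 7×183 − 64×20
  = −64×203 + 71×183
  = 71×995 − 348×203
  = −348×1198 + 419×995
  = 419×2193 − 767×1198
  = −767×3391 + 1186×2193
So 2193⁻¹ ≡ 1186 (mod 3391).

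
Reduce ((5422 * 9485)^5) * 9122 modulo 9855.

5422 * 9485 = 51427670 ≡ 4280 (mod 9855)
(4280)^5 ≡ 2090 (mod 9855)
2090 * 9122 = 19064980 ≡ 5410 (mod 9855)

5410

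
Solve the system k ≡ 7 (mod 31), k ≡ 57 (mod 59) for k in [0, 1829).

1650

31⁻¹ mod 59: 31·40 ≡ 1 (mod 59), so 31⁻¹ ≡ 40.
k = 7 + 31·((57 − 7)·40 mod 59) = 7 + 31·53 = 1650.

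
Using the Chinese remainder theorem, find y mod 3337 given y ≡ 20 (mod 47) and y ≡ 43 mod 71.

47⁻¹ mod 71: 47*68 ≡ 1 (mod 71), so 47⁻¹ ≡ 68.
y = 20 + 47*((43 − 20)*68 mod 71) = 20 + 47*2 = 114.

114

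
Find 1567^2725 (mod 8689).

1567^1 ≡ 1567 (mod 8689)
1567^2 ≡ 1567^2 = 2455489 ≡ 5191 (mod 8689)
1567^4 ≡ 5191^2 = 26946481 ≡ 1892 (mod 8689)
1567^8 ≡ 1892^2 = 3579664 ≡ 8485 (mod 8689)
1567^16 ≡ 8485^2 = 71995225 ≡ 6860 (mod 8689)
1567^32 ≡ 6860^2 = 47059600 ≡ 8665 (mod 8689)
1567^64 ≡ 8665^2 = 75082225 ≡ 576 (mod 8689)
1567^128 ≡ 576^2 = 331776 ≡ 1594 (mod 8689)
1567^256 ≡ 1594^2 = 2540836 ≡ 3648 (mod 8689)
1567^512 ≡ 3648^2 = 13307904 ≡ 5045 (mod 8689)
1567^1024 ≡ 5045^2 = 25452025 ≡ 1944 (mod 8689)
1567^2048 ≡ 1944^2 = 3779136 ≡ 8110 (mod 8689)
1567^2725 = 1567^2048 * 1567^512 * 1567^128 * 1567^32 * 1567^4 * 1567^1 ≡ 8110 * 5045 * 1594 * 8665 * 1892 * 1567 (mod 8689).
Accumulate the product:
8110 * 5045 = 40914950 ≡ 7138
7138 * 1594 = 11377972 ≡ 4071
4071 * 8665 = 35275215 ≡ 6564
6564 * 1892 = 12419088 ≡ 2507
2507 * 1567 = 3928469 ≡ 1041

1041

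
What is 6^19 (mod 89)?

29

Compute successive squares:
19 in binary is 10011, i.e. 19 = 16 + 2 + 1.
6^1 ≡ 6 (mod 89)
6^2 ≡ 6^2 = 36 (mod 89)
6^4 ≡ 36^2 = 1296 ≡ 50 (mod 89)
6^8 ≡ 50^2 = 2500 ≡ 8 (mod 89)
6^16 ≡ 8^2 = 64 (mod 89)
6^19 = 6^16 · 6^2 · 6^1 ≡ 64 · 36 · 6 (mod 89).
Accumulate the product:
64 · 36 = 2304 ≡ 79
79 · 6 = 474 ≡ 29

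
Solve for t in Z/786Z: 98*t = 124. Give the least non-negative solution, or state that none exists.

290

gcd(98, 786) = 2, and 2 | 124, so solutions exist.
Divide through by 2: 49*t ≡ 62 (mod 393).
49⁻¹ ≡ 385 (mod 393).
t ≡ 385*62 ≡ 290 (mod 393).
The smallest non-negative solution is t = 290.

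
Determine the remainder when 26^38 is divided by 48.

16

Compute successive squares:
38 in binary is 100110, i.e. 38 = 32 + 4 + 2.
26^1 ≡ 26 (mod 48)
26^2 ≡ 26^2 = 676 ≡ 4 (mod 48)
26^4 ≡ 4^2 = 16 (mod 48)
26^8 ≡ 16^2 = 256 ≡ 16 (mod 48)
26^16 ≡ 16^2 = 256 ≡ 16 (mod 48)
26^32 ≡ 16^2 = 256 ≡ 16 (mod 48)
26^38 = 26^32 · 26^4 · 26^2 ≡ 16 · 16 · 4 (mod 48).
Accumulate the product:
16 · 16 = 256 ≡ 16
16 · 4 = 64 ≡ 16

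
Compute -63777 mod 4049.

1007

-63777 = -16·4049 + 1007, so -63777 ≡ 1007 (mod 4049).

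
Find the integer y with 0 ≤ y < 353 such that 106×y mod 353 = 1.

By the extended Euclidean algorithm:
353 = 3×106 + 35
106 = 3×35 + 1
35 = 35×1 + 0
gcd(106, 353) = 1, so the inverse exists.
Back-substitute for 1:
1 = 1×106 − 3×35
  = −3×353 + 10×106
So 106⁻¹ ≡ 10 (mod 353).

10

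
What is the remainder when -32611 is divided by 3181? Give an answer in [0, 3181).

2380

-32611 = -11·3181 + 2380, so -32611 ≡ 2380 (mod 3181).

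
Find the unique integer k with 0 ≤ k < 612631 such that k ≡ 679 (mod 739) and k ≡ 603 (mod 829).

739⁻¹ mod 829: 739·175 ≡ 1 (mod 829), so 739⁻¹ ≡ 175.
k = 679 + 739·((603 − 679)·175 mod 829) = 679 + 739·793 = 586706.

586706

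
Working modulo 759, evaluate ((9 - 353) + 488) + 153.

9 - 353 = -344 ≡ 415 (mod 759)
415 + 488 = 903 ≡ 144 (mod 759)
144 + 153 = 297

297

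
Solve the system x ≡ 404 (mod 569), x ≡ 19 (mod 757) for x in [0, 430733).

255885

569⁻¹ mod 757: 569·455 ≡ 1 (mod 757), so 569⁻¹ ≡ 455.
x = 404 + 569·((19 − 404)·455 mod 757) = 404 + 569·449 = 255885.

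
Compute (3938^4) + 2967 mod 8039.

903

(3938)^4 ≡ 5975 (mod 8039)
5975 + 2967 = 8942 ≡ 903 (mod 8039)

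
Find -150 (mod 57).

-150 = -3*57 + 21, so -150 ≡ 21 (mod 57).

21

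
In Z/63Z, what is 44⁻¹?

Run the extended Euclidean algorithm:
63 = 1*44 + 19
44 = 2*19 + 6
19 = 3*6 + 1
6 = 6*1 + 0
gcd(44, 63) = 1, so the inverse exists.
Bézout: 1 = 7*63 − 10*44.
So 44⁻¹ ≡ −10 ≡ 53 (mod 63).

53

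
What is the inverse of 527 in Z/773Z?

By the extended Euclidean algorithm:
773 = 1×527 + 246
527 = 2×246 + 35
246 = 7×35 + 1
35 = 35×1 + 0
gcd(527, 773) = 1, so the inverse exists.
Bézout: 1 = 15×773 − 22×527.
So 527⁻¹ ≡ −22 ≡ 751 (mod 773).

751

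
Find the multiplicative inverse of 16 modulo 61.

42

Run the extended Euclidean algorithm:
61 = 3*16 + 13
16 = 1*13 + 3
13 = 4*3 + 1
3 = 3*1 + 0
gcd(16, 61) = 1, so the inverse exists.
Back-substitute for 1:
1 = 1*13 − 4*3
  = −4*16 + 5*13
  = 5*61 − 19*16
So 16⁻¹ ≡ −19 ≡ 42 (mod 61).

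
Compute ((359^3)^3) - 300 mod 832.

(359)^3 ≡ 759 (mod 832)
(759)^3 ≡ 359 (mod 832)
359 - 300 = 59

59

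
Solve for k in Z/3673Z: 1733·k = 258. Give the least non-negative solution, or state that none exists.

gcd(1733, 3673) = 1, so a unique solution mod 3673 exists.
1733⁻¹ ≡ 2910 (mod 3673).
k ≡ 2910·258 ≡ 1488 (mod 3673).

1488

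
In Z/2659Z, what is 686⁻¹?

438

Run the extended Euclidean algorithm:
2659 = 3×686 + 601
686 = 1×601 + 85
601 = 7×85 + 6
85 = 14×6 + 1
6 = 6×1 + 0
gcd(686, 2659) = 1, so the inverse exists.
Back-substitute for 1:
1 = 1×85 − 14×6
  = −14×601 + 99×85
  = 99×686 − 113×601
  = −113×2659 + 438×686
So 686⁻¹ ≡ 438 (mod 2659).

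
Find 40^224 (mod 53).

224 in binary is 11100000, i.e. 224 = 128 + 64 + 32.
40^1 ≡ 40 (mod 53)
40^2 ≡ 40^2 = 1600 ≡ 10 (mod 53)
40^4 ≡ 10^2 = 100 ≡ 47 (mod 53)
40^8 ≡ 47^2 = 2209 ≡ 36 (mod 53)
40^16 ≡ 36^2 = 1296 ≡ 24 (mod 53)
40^32 ≡ 24^2 = 576 ≡ 46 (mod 53)
40^64 ≡ 46^2 = 2116 ≡ 49 (mod 53)
40^128 ≡ 49^2 = 2401 ≡ 16 (mod 53)
40^224 = 40^128 · 40^64 · 40^32 ≡ 16 · 49 · 46 (mod 53).
Accumulate the product:
16 · 49 = 784 ≡ 42
42 · 46 = 1932 ≡ 24

24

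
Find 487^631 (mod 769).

270

Using repeated squaring:
487^1 ≡ 487 (mod 769)
487^2 ≡ 487^2 = 237169 ≡ 317 (mod 769)
487^4 ≡ 317^2 = 100489 ≡ 519 (mod 769)
487^8 ≡ 519^2 = 269361 ≡ 211 (mod 769)
487^16 ≡ 211^2 = 44521 ≡ 688 (mod 769)
487^32 ≡ 688^2 = 473344 ≡ 409 (mod 769)
487^64 ≡ 409^2 = 167281 ≡ 408 (mod 769)
487^128 ≡ 408^2 = 166464 ≡ 360 (mod 769)
487^256 ≡ 360^2 = 129600 ≡ 408 (mod 769)
487^512 ≡ 408^2 = 166464 ≡ 360 (mod 769)
487^631 = 487^512 × 487^64 × 487^32 × 487^16 × 487^4 × 487^2 × 487^1 ≡ 360 × 408 × 409 × 688 × 519 × 317 × 487 (mod 769).
Accumulate the product:
360 × 408 = 146880 ≡ 1
1 × 409 = 409
409 × 688 = 281392 ≡ 707
707 × 519 = 366933 ≡ 120
120 × 317 = 38040 ≡ 359
359 × 487 = 174833 ≡ 270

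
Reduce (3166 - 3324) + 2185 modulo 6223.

2027

3166 - 3324 = -158 ≡ 6065 (mod 6223)
6065 + 2185 = 8250 ≡ 2027 (mod 6223)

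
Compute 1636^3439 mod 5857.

Compute successive squares:
3439 in binary is 110101101111, i.e. 3439 = 2048 + 1024 + 256 + 64 + 32 + 8 + 4 + 2 + 1.
1636^1 ≡ 1636 (mod 5857)
1636^2 ≡ 1636^2 = 2676496 ≡ 5704 (mod 5857)
1636^4 ≡ 5704^2 = 32535616 ≡ 5838 (mod 5857)
1636^8 ≡ 5838^2 = 34082244 ≡ 361 (mod 5857)
1636^16 ≡ 361^2 = 130321 ≡ 1467 (mod 5857)
1636^32 ≡ 1467^2 = 2152089 ≡ 2570 (mod 5857)
1636^64 ≡ 2570^2 = 6604900 ≡ 4061 (mod 5857)
1636^128 ≡ 4061^2 = 16491721 ≡ 4266 (mod 5857)
1636^256 ≡ 4266^2 = 18198756 ≡ 1057 (mod 5857)
1636^512 ≡ 1057^2 = 1117249 ≡ 4419 (mod 5857)
1636^1024 ≡ 4419^2 = 19527561 ≡ 323 (mod 5857)
1636^2048 ≡ 323^2 = 104329 ≡ 4760 (mod 5857)
1636^3439 = 1636^2048 × 1636^1024 × 1636^256 × 1636^64 × 1636^32 × 1636^8 × 1636^4 × 1636^2 × 1636^1 ≡ 4760 × 323 × 1057 × 4061 × 2570 × 361 × 5838 × 5704 × 1636 (mod 5857).
Accumulate the product:
4760 × 323 = 1537480 ≡ 2946
2946 × 1057 = 3113922 ≡ 3855
3855 × 4061 = 15655155 ≡ 5251
5251 × 2570 = 13495070 ≡ 542
542 × 361 = 195662 ≡ 2381
2381 × 5838 = 13900278 ≡ 1617
1617 × 5704 = 9223368 ≡ 4450
4450 × 1636 = 7280200 ≡ 5806

5806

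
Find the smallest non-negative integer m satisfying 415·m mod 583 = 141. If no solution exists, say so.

426

gcd(415, 583) = 1, so a unique solution mod 583 exists.
415⁻¹ ≡ 524 (mod 583).
m ≡ 524·141 ≡ 426 (mod 583).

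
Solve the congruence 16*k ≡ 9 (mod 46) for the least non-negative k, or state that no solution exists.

gcd(16, 46) = 2, and 2 does not divide 9.
So the congruence has no solution.

no solution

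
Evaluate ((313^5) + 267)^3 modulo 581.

477

(313)^5 ≡ 206 (mod 581)
206 + 267 = 473
(473)^3 ≡ 477 (mod 581)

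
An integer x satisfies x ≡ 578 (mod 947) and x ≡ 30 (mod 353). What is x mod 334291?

947⁻¹ mod 353: 947×104 ≡ 1 (mod 353), so 947⁻¹ ≡ 104.
x = 578 + 947×((30 − 578)×104 mod 353) = 578 + 947×194 = 184296.

184296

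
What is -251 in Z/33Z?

-251 = -8*33 + 13, so -251 ≡ 13 (mod 33).

13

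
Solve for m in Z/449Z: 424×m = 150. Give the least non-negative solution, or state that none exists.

gcd(424, 449) = 1, so a unique solution mod 449 exists.
424⁻¹ ≡ 431 (mod 449).
m ≡ 431×150 ≡ 443 (mod 449).

443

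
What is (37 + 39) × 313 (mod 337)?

198

37 + 39 = 76
76 × 313 = 23788 ≡ 198 (mod 337)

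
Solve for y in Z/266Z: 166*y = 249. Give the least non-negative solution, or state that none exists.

gcd(166, 266) = 2, and 2 does not divide 249.
So the congruence has no solution.

no solution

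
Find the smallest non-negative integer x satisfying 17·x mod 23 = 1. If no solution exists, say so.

gcd(17, 23) = 1, so a unique solution mod 23 exists.
17⁻¹ ≡ 19 (mod 23).
x ≡ 19·1 ≡ 19 (mod 23).

19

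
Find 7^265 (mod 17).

By square-and-multiply:
265 in binary is 100001001, i.e. 265 = 256 + 8 + 1.
7^1 ≡ 7 (mod 17)
7^2 ≡ 7^2 = 49 ≡ 15 (mod 17)
7^4 ≡ 15^2 = 225 ≡ 4 (mod 17)
7^8 ≡ 4^2 = 16 (mod 17)
7^16 ≡ 16^2 = 256 ≡ 1 (mod 17)
7^32 ≡ 1^2 = 1 (mod 17)
7^64 ≡ 1^2 = 1 (mod 17)
7^128 ≡ 1^2 = 1 (mod 17)
7^256 ≡ 1^2 = 1 (mod 17)
7^265 = 7^256 * 7^8 * 7^1 ≡ 1 * 16 * 7 (mod 17).
Accumulate the product:
1 * 16 = 16
16 * 7 = 112 ≡ 10

10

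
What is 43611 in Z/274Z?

45

43611 = 159*274 + 45, so 43611 ≡ 45 (mod 274).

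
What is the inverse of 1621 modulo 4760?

1941

4760 = 2×1621 + 1518
1621 = 1×1518 + 103
1518 = 14×103 + 76
103 = 1×76 + 27
76 = 2×27 + 22
27 = 1×22 + 5
22 = 4×5 + 2
5 = 2×2 + 1
2 = 2×1 + 0
gcd(1621, 4760) = 1, so the inverse exists.
Back-substitute for 1:
1 = 1×5 − 2×2
  = −2×22 + 9×5
  = 9×27 − 11×22
  = −11×76 + 31×27
  = 31×103 − 42×76
  = −42×1518 + 619×103
  = 619×1621 − 661×1518
  = −661×4760 + 1941×1621
So 1621⁻¹ ≡ 1941 (mod 4760).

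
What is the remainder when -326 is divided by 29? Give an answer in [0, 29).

22

-326 = -12·29 + 22, so -326 ≡ 22 (mod 29).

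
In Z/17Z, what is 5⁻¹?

By the extended Euclidean algorithm:
17 = 3×5 + 2
5 = 2×2 + 1
2 = 2×1 + 0
gcd(5, 17) = 1, so the inverse exists.
Back-substitute for 1:
1 = 1×5 − 2×2
  = −2×17 + 7×5
So 5⁻¹ ≡ 7 (mod 17).

7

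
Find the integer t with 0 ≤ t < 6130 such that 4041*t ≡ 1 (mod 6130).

Run the extended Euclidean algorithm:
6130 = 1·4041 + 2089
4041 = 1·2089 + 1952
2089 = 1·1952 + 137
1952 = 14·137 + 34
137 = 4·34 + 1
34 = 34·1 + 0
gcd(4041, 6130) = 1, so the inverse exists.
Bézout: 1 = 118·6130 − 179·4041.
So 4041⁻¹ ≡ −179 ≡ 5951 (mod 6130).

5951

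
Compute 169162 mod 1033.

783

169162 = 163·1033 + 783, so 169162 ≡ 783 (mod 1033).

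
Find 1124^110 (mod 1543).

441

110 in binary is 1101110, i.e. 110 = 64 + 32 + 8 + 4 + 2.
1124^1 ≡ 1124 (mod 1543)
1124^2 ≡ 1124^2 = 1263376 ≡ 1202 (mod 1543)
1124^4 ≡ 1202^2 = 1444804 ≡ 556 (mod 1543)
1124^8 ≡ 556^2 = 309136 ≡ 536 (mod 1543)
1124^16 ≡ 536^2 = 287296 ≡ 298 (mod 1543)
1124^32 ≡ 298^2 = 88804 ≡ 853 (mod 1543)
1124^64 ≡ 853^2 = 727609 ≡ 856 (mod 1543)
1124^110 = 1124^64 * 1124^32 * 1124^8 * 1124^4 * 1124^2 ≡ 856 * 853 * 536 * 556 * 1202 (mod 1543).
Accumulate the product:
856 * 853 = 730168 ≡ 329
329 * 536 = 176344 ≡ 442
442 * 556 = 245752 ≡ 415
415 * 1202 = 498830 ≡ 441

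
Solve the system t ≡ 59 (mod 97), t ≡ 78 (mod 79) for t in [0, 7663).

97⁻¹ mod 79: 97*22 ≡ 1 (mod 79), so 97⁻¹ ≡ 22.
t = 59 + 97*((78 − 59)*22 mod 79) = 59 + 97*23 = 2290.
Check: 2290 mod 97 = 59, 2290 mod 79 = 78. ✓

2290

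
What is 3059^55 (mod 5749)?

3059^1 ≡ 3059 (mod 5749)
3059^2 ≡ 3059^2 = 9357481 ≡ 3858 (mod 5749)
3059^4 ≡ 3858^2 = 14884164 ≡ 3 (mod 5749)
3059^8 ≡ 3^2 = 9 (mod 5749)
3059^16 ≡ 9^2 = 81 (mod 5749)
3059^32 ≡ 81^2 = 6561 ≡ 812 (mod 5749)
3059^55 = 3059^32 · 3059^16 · 3059^4 · 3059^2 · 3059^1 ≡ 812 · 81 · 3 · 3858 · 3059 (mod 5749).
Accumulate the product:
812 · 81 = 65772 ≡ 2533
2533 · 3 = 7599 ≡ 1850
1850 · 3858 = 7137300 ≡ 2791
2791 · 3059 = 8537669 ≡ 404

404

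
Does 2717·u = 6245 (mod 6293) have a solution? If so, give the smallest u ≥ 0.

gcd(2717, 6293) = 1, so a unique solution mod 6293 exists.
2717⁻¹ ≡ 3641 (mod 6293).
u ≡ 3641·6245 ≡ 1436 (mod 6293).

1436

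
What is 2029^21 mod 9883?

21 in binary is 10101, i.e. 21 = 16 + 4 + 1.
2029^1 ≡ 2029 (mod 9883)
2029^2 ≡ 2029^2 = 4116841 ≡ 5513 (mod 9883)
2029^4 ≡ 5513^2 = 30393169 ≡ 2944 (mod 9883)
2029^8 ≡ 2944^2 = 8667136 ≡ 9628 (mod 9883)
2029^16 ≡ 9628^2 = 92698384 ≡ 5727 (mod 9883)
2029^21 = 2029^16 · 2029^4 · 2029^1 ≡ 5727 · 2944 · 2029 (mod 9883).
Accumulate the product:
5727 · 2944 = 16860288 ≡ 9773
9773 · 2029 = 19829417 ≡ 4119

4119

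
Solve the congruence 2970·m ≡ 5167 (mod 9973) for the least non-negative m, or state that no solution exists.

gcd(2970, 9973) = 1, so a unique solution mod 9973 exists.
2970⁻¹ ≡ 5920 (mod 9973).
m ≡ 5920·5167 ≡ 1449 (mod 9973).

1449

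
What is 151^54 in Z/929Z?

By square-and-multiply:
151^1 ≡ 151 (mod 929)
151^2 ≡ 151^2 = 22801 ≡ 505 (mod 929)
151^4 ≡ 505^2 = 255025 ≡ 479 (mod 929)
151^8 ≡ 479^2 = 229441 ≡ 907 (mod 929)
151^16 ≡ 907^2 = 822649 ≡ 484 (mod 929)
151^32 ≡ 484^2 = 234256 ≡ 148 (mod 929)
151^54 = 151^32 · 151^16 · 151^4 · 151^2 ≡ 148 · 484 · 479 · 505 (mod 929).
Accumulate the product:
148 · 484 = 71632 ≡ 99
99 · 479 = 47421 ≡ 42
42 · 505 = 21210 ≡ 772

772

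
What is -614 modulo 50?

-614 = -13×50 + 36, so -614 ≡ 36 (mod 50).

36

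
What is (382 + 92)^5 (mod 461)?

382 + 92 = 474 ≡ 13 (mod 461)
(13)^5 ≡ 188 (mod 461)

188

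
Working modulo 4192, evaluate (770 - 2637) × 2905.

813

770 - 2637 = -1867 ≡ 2325 (mod 4192)
2325 × 2905 = 6754125 ≡ 813 (mod 4192)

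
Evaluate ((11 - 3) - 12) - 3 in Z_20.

11 - 3 = 8
8 - 12 = -4 ≡ 16 (mod 20)
16 - 3 = 13

13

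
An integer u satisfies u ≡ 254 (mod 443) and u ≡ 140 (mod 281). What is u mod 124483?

64489

443⁻¹ mod 281: 443*85 ≡ 1 (mod 281), so 443⁻¹ ≡ 85.
u = 254 + 443*((140 − 254)*85 mod 281) = 254 + 443*145 = 64489.
Check: 64489 mod 443 = 254, 64489 mod 281 = 140. ✓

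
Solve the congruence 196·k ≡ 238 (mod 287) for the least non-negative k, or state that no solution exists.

10

gcd(196, 287) = 7, and 7 | 238, so solutions exist.
Divide through by 7: 28·k mod 41 = 34.
28⁻¹ ≡ 22 (mod 41).
k ≡ 22·34 ≡ 10 (mod 41).
The smallest non-negative solution is k = 10.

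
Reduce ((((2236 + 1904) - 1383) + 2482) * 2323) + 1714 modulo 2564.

603

2236 + 1904 = 4140 ≡ 1576 (mod 2564)
1576 - 1383 = 193
193 + 2482 = 2675 ≡ 111 (mod 2564)
111 * 2323 = 257853 ≡ 1453 (mod 2564)
1453 + 1714 = 3167 ≡ 603 (mod 2564)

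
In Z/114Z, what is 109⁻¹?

Apply the Euclidean algorithm and back-substitute:
114 = 1×109 + 5
109 = 21×5 + 4
5 = 1×4 + 1
4 = 4×1 + 0
gcd(109, 114) = 1, so the inverse exists.
Bézout: 1 = 22×114 − 23×109.
So 109⁻¹ ≡ −23 ≡ 91 (mod 114).

91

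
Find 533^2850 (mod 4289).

3309

Using repeated squaring:
2850 in binary is 101100100010, i.e. 2850 = 2048 + 512 + 256 + 32 + 2.
533^1 ≡ 533 (mod 4289)
533^2 ≡ 533^2 = 284089 ≡ 1015 (mod 4289)
533^4 ≡ 1015^2 = 1030225 ≡ 865 (mod 4289)
533^8 ≡ 865^2 = 748225 ≡ 1939 (mod 4289)
533^16 ≡ 1939^2 = 3759721 ≡ 2557 (mod 4289)
533^32 ≡ 2557^2 = 6538249 ≡ 1813 (mod 4289)
533^64 ≡ 1813^2 = 3286969 ≡ 1595 (mod 4289)
533^128 ≡ 1595^2 = 2544025 ≡ 648 (mod 4289)
533^256 ≡ 648^2 = 419904 ≡ 3871 (mod 4289)
533^512 ≡ 3871^2 = 14984641 ≡ 3164 (mod 4289)
533^1024 ≡ 3164^2 = 10010896 ≡ 370 (mod 4289)
533^2048 ≡ 370^2 = 136900 ≡ 3941 (mod 4289)
533^2850 = 533^2048 · 533^512 · 533^256 · 533^32 · 533^2 ≡ 3941 · 3164 · 3871 · 1813 · 1015 (mod 4289).
Accumulate the product:
3941 · 3164 = 12469324 ≡ 1201
1201 · 3871 = 4649071 ≡ 4084
4084 · 1813 = 7404292 ≡ 1478
1478 · 1015 = 1500170 ≡ 3309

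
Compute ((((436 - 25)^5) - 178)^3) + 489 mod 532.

436 - 25 = 411
(411)^5 ≡ 255 (mod 532)
255 - 178 = 77
(77)^3 ≡ 77 (mod 532)
77 + 489 = 566 ≡ 34 (mod 532)

34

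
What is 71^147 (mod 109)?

Using repeated squaring:
147 in binary is 10010011, i.e. 147 = 128 + 16 + 2 + 1.
71^1 ≡ 71 (mod 109)
71^2 ≡ 71^2 = 5041 ≡ 27 (mod 109)
71^4 ≡ 27^2 = 729 ≡ 75 (mod 109)
71^8 ≡ 75^2 = 5625 ≡ 66 (mod 109)
71^16 ≡ 66^2 = 4356 ≡ 105 (mod 109)
71^32 ≡ 105^2 = 11025 ≡ 16 (mod 109)
71^64 ≡ 16^2 = 256 ≡ 38 (mod 109)
71^128 ≡ 38^2 = 1444 ≡ 27 (mod 109)
71^147 = 71^128 · 71^16 · 71^2 · 71^1 ≡ 27 · 105 · 27 · 71 (mod 109).
Accumulate the product:
27 · 105 = 2835 ≡ 1
1 · 27 = 27
27 · 71 = 1917 ≡ 64

64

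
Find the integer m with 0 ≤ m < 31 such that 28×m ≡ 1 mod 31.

31 = 1·28 + 3
28 = 9·3 + 1
3 = 3·1 + 0
gcd(28, 31) = 1, so the inverse exists.
Bézout: 1 = −9·31 + 10·28.
So 28⁻¹ ≡ 10 (mod 31).

10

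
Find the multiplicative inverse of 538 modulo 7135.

Run the extended Euclidean algorithm:
7135 = 13×538 + 141
538 = 3×141 + 115
141 = 1×115 + 26
115 = 4×26 + 11
26 = 2×11 + 4
11 = 2×4 + 3
4 = 1×3 + 1
3 = 3×1 + 0
gcd(538, 7135) = 1, so the inverse exists.
Back-substitute for 1:
1 = 1×4 − 1×3
  = −1×11 + 3×4
  = 3×26 − 7×11
  = −7×115 + 31×26
  = 31×141 − 38×115
  = −38×538 + 145×141
  = 145×7135 − 1923×538
So 538⁻¹ ≡ −1923 ≡ 5212 (mod 7135).

5212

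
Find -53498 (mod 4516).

694

-53498 = -12×4516 + 694, so -53498 ≡ 694 (mod 4516).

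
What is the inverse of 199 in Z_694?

694 = 3*199 + 97
199 = 2*97 + 5
97 = 19*5 + 2
5 = 2*2 + 1
2 = 2*1 + 0
gcd(199, 694) = 1, so the inverse exists.
Back-substitute for 1:
1 = 1*5 − 2*2
  = −2*97 + 39*5
  = 39*199 − 80*97
  = −80*694 + 279*199
So 199⁻¹ ≡ 279 (mod 694).

279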